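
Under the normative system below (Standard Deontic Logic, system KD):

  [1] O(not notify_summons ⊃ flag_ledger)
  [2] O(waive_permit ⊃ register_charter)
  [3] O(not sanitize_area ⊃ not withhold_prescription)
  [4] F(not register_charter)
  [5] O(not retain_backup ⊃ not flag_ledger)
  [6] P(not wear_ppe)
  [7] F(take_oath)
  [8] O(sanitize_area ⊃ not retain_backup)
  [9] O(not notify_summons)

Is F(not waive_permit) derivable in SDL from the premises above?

Premise 2 is O(waive_permit ⊃ register_charter); even if O(register_charter) held, inferring O(waive_permit) would be affirming the consequent — invalid.
No other premise forces O(waive_permit). An ideal world satisfying every premise can still have not waive_permit true, so F(not waive_permit) is not derivable.

No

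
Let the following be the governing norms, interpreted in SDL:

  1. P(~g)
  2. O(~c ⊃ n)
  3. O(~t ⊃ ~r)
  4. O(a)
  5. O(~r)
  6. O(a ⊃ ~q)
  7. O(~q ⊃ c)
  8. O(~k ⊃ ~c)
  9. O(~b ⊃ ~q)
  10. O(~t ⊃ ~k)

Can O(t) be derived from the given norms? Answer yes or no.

From premise 4 we have O(a).
From O(a) and premise 6, O(a ⊃ ~q), we obtain O(~q).
Premise 7 is O(~q ⊃ c); since O(~q), deontic closure gives O(c).
Premise 8 is O(~k ⊃ ~c); contrapositively O(c ⊃ k). Since O(c) holds, K gives O(k).
Premise 10, O(~t ⊃ ~k), contraposes to O(k ⊃ t); with O(k) we get O(t).
Premises 1, 2, 3, 5, 9 do not contribute to this derivation.
So O(t) follows.

Yes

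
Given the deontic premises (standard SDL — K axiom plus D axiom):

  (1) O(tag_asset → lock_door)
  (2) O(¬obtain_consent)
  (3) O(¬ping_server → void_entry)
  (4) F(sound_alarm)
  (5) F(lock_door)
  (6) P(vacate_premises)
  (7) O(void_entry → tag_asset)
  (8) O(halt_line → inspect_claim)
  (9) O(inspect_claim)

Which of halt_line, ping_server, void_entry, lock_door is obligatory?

ping_server

Premise 5 is F(lock_door), i.e. O(¬lock_door).
Premise 1 is O(tag_asset → lock_door); contrapositively O(¬lock_door → ¬tag_asset). Since O(¬lock_door) holds, K gives O(¬tag_asset).
Premise 7 is O(void_entry → tag_asset); contrapositively O(¬tag_asset → ¬void_entry). Since O(¬tag_asset) holds, K gives O(¬void_entry).
Premise 3 is O(¬ping_server → void_entry); contrapositively O(¬void_entry → ping_server). Since O(¬void_entry) holds, K gives O(ping_server).
So O(ping_server) holds — ping_server is obligatory. None of the other listed options is made obligatory by any chain of premises.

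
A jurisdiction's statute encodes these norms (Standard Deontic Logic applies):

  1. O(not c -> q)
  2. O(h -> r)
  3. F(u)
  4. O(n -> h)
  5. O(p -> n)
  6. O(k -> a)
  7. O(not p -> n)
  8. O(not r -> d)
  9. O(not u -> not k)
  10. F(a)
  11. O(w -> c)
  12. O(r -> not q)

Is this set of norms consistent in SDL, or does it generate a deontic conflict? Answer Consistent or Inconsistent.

Consistent

Premise 6 is O(k -> a), but O(k) is not derivable from the premises, so it does not yield O(a).
So O(a) is not derivable, and the apparent clash with O(not a) does not arise.
A world satisfying every obligation exists (e.g. a=false, c=true, d=false, h=true, k=false, n=true, p=false, q=false, r=true, u=false, w=false); no atom is both obligatory and forbidden, so the set is consistent.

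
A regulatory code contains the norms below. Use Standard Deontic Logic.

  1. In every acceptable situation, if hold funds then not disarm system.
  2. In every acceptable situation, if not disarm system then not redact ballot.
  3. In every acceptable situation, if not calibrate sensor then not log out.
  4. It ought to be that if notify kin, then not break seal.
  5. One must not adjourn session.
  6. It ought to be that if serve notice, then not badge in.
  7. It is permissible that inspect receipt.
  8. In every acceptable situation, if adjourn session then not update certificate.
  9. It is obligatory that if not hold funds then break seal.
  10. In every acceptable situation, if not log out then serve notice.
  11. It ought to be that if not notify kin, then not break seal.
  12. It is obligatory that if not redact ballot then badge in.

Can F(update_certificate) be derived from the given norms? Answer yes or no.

No

Premise 8 is O(adjourn_session → ¬update_certificate), but O(adjourn_session) is not derivable from the premises, so it does not yield O(¬update_certificate).
No other premise forces O(¬update_certificate). An ideal world satisfying every premise can still have update_certificate true, so F(update_certificate) is not derivable.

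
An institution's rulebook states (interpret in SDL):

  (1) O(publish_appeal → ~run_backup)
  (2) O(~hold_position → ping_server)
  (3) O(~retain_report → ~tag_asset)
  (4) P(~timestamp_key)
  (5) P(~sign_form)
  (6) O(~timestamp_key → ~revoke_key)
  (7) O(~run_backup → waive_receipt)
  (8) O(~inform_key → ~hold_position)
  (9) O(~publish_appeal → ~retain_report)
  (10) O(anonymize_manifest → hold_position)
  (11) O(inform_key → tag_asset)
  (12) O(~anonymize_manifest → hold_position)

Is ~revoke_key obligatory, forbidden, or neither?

Neither

Premise 6 is O(~timestamp_key → ~revoke_key), but O(~timestamp_key) is not derivable from the premises (the permission P(~timestamp_key) asserts only ~O(timestamp_key), not O(~timestamp_key)), so it does not yield O(~revoke_key).
No premise or chain of K-axiom applications forces O(~revoke_key), and none forces O(revoke_key). So ~revoke_key is neither obligatory nor forbidden under these norms.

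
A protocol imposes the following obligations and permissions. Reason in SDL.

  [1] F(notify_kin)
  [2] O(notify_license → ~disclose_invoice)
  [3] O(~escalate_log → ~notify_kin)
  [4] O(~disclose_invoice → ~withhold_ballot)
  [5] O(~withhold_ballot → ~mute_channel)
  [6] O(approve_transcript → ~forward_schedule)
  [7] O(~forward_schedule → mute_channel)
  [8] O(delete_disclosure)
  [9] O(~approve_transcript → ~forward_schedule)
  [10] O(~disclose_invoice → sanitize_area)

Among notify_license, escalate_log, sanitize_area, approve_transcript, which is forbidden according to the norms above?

By case analysis on approve_transcript: premise 6 gives O(approve_transcript → ~forward_schedule) and premise 9 gives O(~approve_transcript → ~forward_schedule), so O(~forward_schedule) either way.
Applying K to premise 7 (O(~forward_schedule → mute_channel)) and O(~forward_schedule) yields O(mute_channel).
Premise 5 is O(~withhold_ballot → ~mute_channel); contrapositively O(mute_channel → withhold_ballot). Since O(mute_channel) holds, K gives O(withhold_ballot).
Premise 4 is O(~disclose_invoice → ~withhold_ballot); contrapositively O(withhold_ballot → disclose_invoice). Since O(withhold_ballot) holds, K gives O(disclose_invoice).
The contrapositive of premise 2 (O(notify_license → ~disclose_invoice)) is O(disclose_invoice → ~notify_license), and O(disclose_invoice) is already established, so O(~notify_license).
So O(~notify_license) holds, i.e. notify_license is forbidden. None of the other listed options is forbidden under the premises.

notify_license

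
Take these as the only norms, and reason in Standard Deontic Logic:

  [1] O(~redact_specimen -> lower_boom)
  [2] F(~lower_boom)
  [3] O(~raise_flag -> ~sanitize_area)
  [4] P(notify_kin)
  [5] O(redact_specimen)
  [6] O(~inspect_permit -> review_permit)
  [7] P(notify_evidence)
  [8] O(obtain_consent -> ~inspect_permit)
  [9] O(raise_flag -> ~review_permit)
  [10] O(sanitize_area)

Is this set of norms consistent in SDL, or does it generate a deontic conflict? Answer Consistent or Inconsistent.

Premise 1 is O(~redact_specimen -> lower_boom); even if O(lower_boom) held, inferring O(~redact_specimen) would be affirming the consequent — invalid.
So O(~redact_specimen) is not derivable, and the apparent clash with O(redact_specimen) does not arise.
A world satisfying every obligation exists (e.g. inspect_permit=true, lower_boom=true, notify_evidence=false, notify_kin=false, obtain_consent=false, raise_flag=true, redact_specimen=true, review_permit=false, sanitize_area=true); no atom is both obligatory and forbidden, so the set is consistent.

Consistent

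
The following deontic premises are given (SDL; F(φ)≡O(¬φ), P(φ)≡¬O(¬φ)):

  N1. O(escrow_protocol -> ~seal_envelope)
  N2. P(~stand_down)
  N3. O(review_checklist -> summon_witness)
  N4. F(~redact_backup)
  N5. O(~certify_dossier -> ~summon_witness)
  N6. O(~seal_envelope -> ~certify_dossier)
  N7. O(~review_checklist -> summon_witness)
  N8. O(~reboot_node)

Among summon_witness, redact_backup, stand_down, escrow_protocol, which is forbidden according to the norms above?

By case analysis on review_checklist: premise 3 gives O(review_checklist -> summon_witness) and premise 7 gives O(~review_checklist -> summon_witness), so O(summon_witness) either way.
The contrapositive of premise 5 (O(~certify_dossier -> ~summon_witness)) is O(summon_witness -> certify_dossier), and O(summon_witness) is already established, so O(certify_dossier).
Premise 6, O(~seal_envelope -> ~certify_dossier), contraposes to O(certify_dossier -> seal_envelope); with O(certify_dossier) we get O(seal_envelope).
Premise 1, O(escrow_protocol -> ~seal_envelope), contraposes to O(seal_envelope -> ~escrow_protocol); with O(seal_envelope) we get O(~escrow_protocol).
So O(~escrow_protocol) holds, i.e. escrow_protocol is forbidden. None of the other listed options is forbidden under the premises.

escrow_protocol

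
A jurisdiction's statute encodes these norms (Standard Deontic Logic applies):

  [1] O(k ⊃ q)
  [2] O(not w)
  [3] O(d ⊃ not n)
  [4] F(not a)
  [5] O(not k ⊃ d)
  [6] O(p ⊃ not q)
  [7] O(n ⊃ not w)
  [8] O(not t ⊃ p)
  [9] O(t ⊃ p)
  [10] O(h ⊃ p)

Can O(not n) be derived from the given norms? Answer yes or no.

Premises 8 and 9 are O(not t ⊃ p) and O(t ⊃ p); every ideal world satisfies not t or t, so in either case p holds — hence O(p).
Applying K to premise 6 (O(p ⊃ not q)) and O(p) yields O(not q).
The contrapositive of premise 1 (O(k ⊃ q)) is O(not q ⊃ not k), and O(not q) is already established, so O(not k).
With premise 5, O(not k ⊃ d), the K-axiom yields O(d).
Premise 3 is O(d ⊃ not n); since O(d), deontic closure gives O(not n).
Premises 2, 4, 7, 10 do not contribute to this derivation.
So O(not n) follows.

Yes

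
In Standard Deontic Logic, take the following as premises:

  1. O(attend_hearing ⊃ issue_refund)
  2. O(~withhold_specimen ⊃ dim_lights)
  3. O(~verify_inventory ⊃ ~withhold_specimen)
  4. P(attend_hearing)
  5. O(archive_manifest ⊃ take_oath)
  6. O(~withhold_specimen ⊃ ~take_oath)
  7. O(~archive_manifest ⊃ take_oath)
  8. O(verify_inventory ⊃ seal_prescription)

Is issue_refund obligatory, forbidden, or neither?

Premise 1 is O(attend_hearing ⊃ issue_refund), but O(attend_hearing) is not derivable from the premises (the permission P(attend_hearing) asserts only ~O(~attend_hearing), not O(attend_hearing)), so it does not yield O(issue_refund).
No premise or chain of K-axiom applications forces O(issue_refund), and none forces O(~issue_refund). So issue_refund is neither obligatory nor forbidden under these norms.

Neither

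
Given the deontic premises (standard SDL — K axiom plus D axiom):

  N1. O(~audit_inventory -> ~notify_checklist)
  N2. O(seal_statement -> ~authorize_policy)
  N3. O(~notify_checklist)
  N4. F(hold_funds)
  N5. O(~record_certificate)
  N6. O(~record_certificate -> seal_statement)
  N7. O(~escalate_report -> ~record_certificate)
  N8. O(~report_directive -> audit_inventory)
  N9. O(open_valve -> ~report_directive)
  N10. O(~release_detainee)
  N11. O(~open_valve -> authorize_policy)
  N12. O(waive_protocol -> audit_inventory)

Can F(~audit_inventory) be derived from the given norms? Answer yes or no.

Yes

From premise 5 we have O(~record_certificate).
Applying K to premise 6 (O(~record_certificate -> seal_statement)) and O(~record_certificate) yields O(seal_statement).
Premise 2 is O(seal_statement -> ~authorize_policy); since O(seal_statement), deontic closure gives O(~authorize_policy).
Premise 11, O(~open_valve -> authorize_policy), contraposes to O(~authorize_policy -> open_valve); with O(~authorize_policy) we get O(open_valve).
Premise 9 is O(open_valve -> ~report_directive); since O(open_valve), deontic closure gives O(~report_directive).
Premise 8 is O(~report_directive -> audit_inventory); since O(~report_directive), deontic closure gives O(audit_inventory).
Premises 1, 3, 4, 7, 10, 12 do not contribute to this derivation.
So O(audit_inventory) holds, i.e. F(~audit_inventory). The claim follows.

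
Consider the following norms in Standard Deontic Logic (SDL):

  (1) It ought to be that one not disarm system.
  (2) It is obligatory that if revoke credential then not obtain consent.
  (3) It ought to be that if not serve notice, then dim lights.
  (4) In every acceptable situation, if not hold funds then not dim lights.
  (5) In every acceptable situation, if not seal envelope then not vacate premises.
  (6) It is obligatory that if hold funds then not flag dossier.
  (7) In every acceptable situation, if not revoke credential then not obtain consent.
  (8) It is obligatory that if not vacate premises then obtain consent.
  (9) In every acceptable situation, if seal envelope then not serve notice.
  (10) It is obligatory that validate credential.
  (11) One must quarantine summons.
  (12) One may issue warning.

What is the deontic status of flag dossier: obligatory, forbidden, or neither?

Premises 7 and 2 are O(¬revoke_credential → ¬obtain_consent) and O(revoke_credential → ¬obtain_consent); every ideal world satisfies ¬revoke_credential or revoke_credential, so in either case ¬obtain_consent holds — hence O(¬obtain_consent).
Premise 8 is O(¬vacate_premises → obtain_consent); contrapositively O(¬obtain_consent → vacate_premises). Since O(¬obtain_consent) holds, K gives O(vacate_premises).
Premise 5 is O(¬seal_envelope → ¬vacate_premises); contrapositively O(vacate_premises → seal_envelope). Since O(vacate_premises) holds, K gives O(seal_envelope).
Premise 9 is O(seal_envelope → ¬serve_notice); since O(seal_envelope), deontic closure gives O(¬serve_notice).
From O(¬serve_notice) and premise 3, O(¬serve_notice → dim_lights), we obtain O(dim_lights).
Premise 4 is O(¬hold_funds → ¬dim_lights); contrapositively O(dim_lights → hold_funds). Since O(dim_lights) holds, K gives O(hold_funds).
From O(hold_funds) and premise 6, O(hold_funds → ¬flag_dossier), we obtain O(¬flag_dossier).
Premises 1, 10, 11, 12 do not contribute to this derivation.
Thus O(¬flag_dossier), which is F(flag_dossier): flag_dossier is forbidden.

Forbidden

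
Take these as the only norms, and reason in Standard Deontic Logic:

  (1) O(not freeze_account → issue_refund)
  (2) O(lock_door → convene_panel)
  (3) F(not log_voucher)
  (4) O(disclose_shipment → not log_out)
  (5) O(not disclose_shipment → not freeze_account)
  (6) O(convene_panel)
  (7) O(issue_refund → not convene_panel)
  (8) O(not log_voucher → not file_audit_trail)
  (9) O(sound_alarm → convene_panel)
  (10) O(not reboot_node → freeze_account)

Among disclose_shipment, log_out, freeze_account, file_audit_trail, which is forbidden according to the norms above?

log_out

From premise 6 we have O(convene_panel).
The contrapositive of premise 7 (O(issue_refund → not convene_panel)) is O(convene_panel → not issue_refund), and O(convene_panel) is already established, so O(not issue_refund).
Premise 1, O(not freeze_account → issue_refund), contraposes to O(not issue_refund → freeze_account); with O(not issue_refund) we get O(freeze_account).
Premise 5 is O(not disclose_shipment → not freeze_account); contrapositively O(freeze_account → disclose_shipment). Since O(freeze_account) holds, K gives O(disclose_shipment).
With premise 4, O(disclose_shipment → not log_out), the K-axiom yields O(not log_out).
So O(not log_out) holds, i.e. log_out is forbidden. None of the other listed options is forbidden under the premises.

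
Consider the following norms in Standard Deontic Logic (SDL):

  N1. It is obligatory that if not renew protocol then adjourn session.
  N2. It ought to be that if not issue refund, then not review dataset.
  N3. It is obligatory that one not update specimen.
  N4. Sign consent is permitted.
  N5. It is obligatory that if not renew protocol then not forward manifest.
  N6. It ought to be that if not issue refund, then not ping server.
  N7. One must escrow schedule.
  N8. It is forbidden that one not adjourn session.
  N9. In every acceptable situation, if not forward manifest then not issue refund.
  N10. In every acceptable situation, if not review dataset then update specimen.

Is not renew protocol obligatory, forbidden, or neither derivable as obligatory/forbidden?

From premise 3 we have O(¬update_specimen).
Premise 10, O(¬review_dataset → update_specimen), contraposes to O(¬update_specimen → review_dataset); with O(¬update_specimen) we get O(review_dataset).
Premise 2, O(¬issue_refund → ¬review_dataset), contraposes to O(review_dataset → issue_refund); with O(review_dataset) we get O(issue_refund).
The contrapositive of premise 9 (O(¬forward_manifest → ¬issue_refund)) is O(issue_refund → forward_manifest), and O(issue_refund) is already established, so O(forward_manifest).
Premise 5 is O(¬renew_protocol → ¬forward_manifest); contrapositively O(forward_manifest → renew_protocol). Since O(forward_manifest) holds, K gives O(renew_protocol).
Premises 1, 4, 6, 7, 8 do not contribute to this derivation.
Thus O(renew_protocol), which is F(¬renew_protocol): ¬renew_protocol is forbidden.

Forbidden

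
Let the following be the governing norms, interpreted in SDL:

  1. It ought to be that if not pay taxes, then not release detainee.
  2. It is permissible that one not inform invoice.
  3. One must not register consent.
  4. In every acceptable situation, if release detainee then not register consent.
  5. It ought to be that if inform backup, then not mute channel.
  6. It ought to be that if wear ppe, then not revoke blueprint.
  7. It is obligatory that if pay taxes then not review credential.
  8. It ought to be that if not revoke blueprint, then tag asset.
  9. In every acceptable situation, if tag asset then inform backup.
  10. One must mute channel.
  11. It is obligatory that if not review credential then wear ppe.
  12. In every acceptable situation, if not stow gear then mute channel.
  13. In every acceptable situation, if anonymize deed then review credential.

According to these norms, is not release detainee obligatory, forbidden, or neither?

Premise 10 gives O(mute_channel).
Premise 5, O(inform_backup → ¬mute_channel), contraposes to O(mute_channel → ¬inform_backup); with O(mute_channel) we get O(¬inform_backup).
Premise 9, O(tag_asset → inform_backup), contraposes to O(¬inform_backup → ¬tag_asset); with O(¬inform_backup) we get O(¬tag_asset).
The contrapositive of premise 8 (O(¬revoke_blueprint → tag_asset)) is O(¬tag_asset → revoke_blueprint), and O(¬tag_asset) is already established, so O(revoke_blueprint).
The contrapositive of premise 6 (O(wear_ppe → ¬revoke_blueprint)) is O(revoke_blueprint → ¬wear_ppe), and O(revoke_blueprint) is already established, so O(¬wear_ppe).
The contrapositive of premise 11 (O(¬review_credential → wear_ppe)) is O(¬wear_ppe → review_credential), and O(¬wear_ppe) is already established, so O(review_credential).
The contrapositive of premise 7 (O(pay_taxes → ¬review_credential)) is O(review_credential → ¬pay_taxes), and O(review_credential) is already established, so O(¬pay_taxes).
Premise 1 is O(¬pay_taxes → ¬release_detainee); since O(¬pay_taxes), deontic closure gives O(¬release_detainee).
Premises 2, 3, 4, 12, 13 do not contribute to this derivation.
Hence ¬release_detainee is obligatory.

Obligatory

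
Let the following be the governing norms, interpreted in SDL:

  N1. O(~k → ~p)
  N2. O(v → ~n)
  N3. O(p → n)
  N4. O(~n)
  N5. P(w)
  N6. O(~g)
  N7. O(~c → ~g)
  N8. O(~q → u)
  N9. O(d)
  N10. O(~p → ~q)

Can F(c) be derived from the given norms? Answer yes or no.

Premise 7 is O(~c → ~g); even if O(~g) held, inferring O(~c) would be affirming the consequent — invalid.
No other premise forces O(~c). An ideal world satisfying every premise can still have c true, so F(c) is not derivable.

No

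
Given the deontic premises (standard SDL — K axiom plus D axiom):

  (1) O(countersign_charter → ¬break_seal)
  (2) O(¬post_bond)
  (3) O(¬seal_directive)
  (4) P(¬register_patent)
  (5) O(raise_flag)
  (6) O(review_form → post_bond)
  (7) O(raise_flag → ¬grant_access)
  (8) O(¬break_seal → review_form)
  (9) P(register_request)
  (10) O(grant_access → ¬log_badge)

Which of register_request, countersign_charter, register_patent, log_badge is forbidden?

countersign_charter

From premise 2 we have O(¬post_bond).
Premise 6, O(review_form → post_bond), contraposes to O(¬post_bond → ¬review_form); with O(¬post_bond) we get O(¬review_form).
The contrapositive of premise 8 (O(¬break_seal → review_form)) is O(¬review_form → break_seal), and O(¬review_form) is already established, so O(break_seal).
Premise 1, O(countersign_charter → ¬break_seal), contraposes to O(break_seal → ¬countersign_charter); with O(break_seal) we get O(¬countersign_charter).
So O(¬countersign_charter) holds, i.e. countersign_charter is forbidden. None of the other listed options is forbidden under the premises.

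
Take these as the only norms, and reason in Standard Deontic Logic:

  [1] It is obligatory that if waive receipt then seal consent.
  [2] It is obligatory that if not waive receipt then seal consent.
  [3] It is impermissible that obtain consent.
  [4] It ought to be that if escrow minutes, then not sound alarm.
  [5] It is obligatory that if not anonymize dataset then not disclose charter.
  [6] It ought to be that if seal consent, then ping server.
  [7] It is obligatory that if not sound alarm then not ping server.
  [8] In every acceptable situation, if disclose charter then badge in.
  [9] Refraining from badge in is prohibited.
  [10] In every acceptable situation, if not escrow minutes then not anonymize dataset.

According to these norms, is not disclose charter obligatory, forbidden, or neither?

Premises 1 and 2 cover both cases: O(waive_receipt → seal_consent) and O(¬waive_receipt → seal_consent). Since waive_receipt ∨ ¬waive_receipt is a tautology, O(seal_consent) follows.
From O(seal_consent) and premise 6, O(seal_consent → ping_server), we obtain O(ping_server).
Premise 7 is O(¬sound_alarm → ¬ping_server); contrapositively O(ping_server → sound_alarm). Since O(ping_server) holds, K gives O(sound_alarm).
Premise 4, O(escrow_minutes → ¬sound_alarm), contraposes to O(sound_alarm → ¬escrow_minutes); with O(sound_alarm) we get O(¬escrow_minutes).
With premise 10, O(¬escrow_minutes → ¬anonymize_dataset), the K-axiom yields O(¬anonymize_dataset).
Applying K to premise 5 (O(¬anonymize_dataset → ¬disclose_charter)) and O(¬anonymize_dataset) yields O(¬disclose_charter).
Premises 3, 8, 9 do not contribute to this derivation.
Hence ¬disclose_charter is obligatory.

Obligatory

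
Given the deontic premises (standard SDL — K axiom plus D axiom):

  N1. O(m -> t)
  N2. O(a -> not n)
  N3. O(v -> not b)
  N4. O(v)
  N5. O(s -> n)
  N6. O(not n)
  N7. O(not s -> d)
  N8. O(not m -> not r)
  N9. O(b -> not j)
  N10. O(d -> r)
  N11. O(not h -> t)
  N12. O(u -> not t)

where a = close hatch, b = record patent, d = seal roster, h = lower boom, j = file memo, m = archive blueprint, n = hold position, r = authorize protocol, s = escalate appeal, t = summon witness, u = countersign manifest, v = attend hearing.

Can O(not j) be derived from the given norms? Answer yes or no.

No

Premise 9 is O(b -> not j), but O(b) is not derivable from the premises, so it does not yield O(not j).
No other premise forces O(not j). An ideal world satisfying every premise can still have not j false, so O(not j) is not derivable.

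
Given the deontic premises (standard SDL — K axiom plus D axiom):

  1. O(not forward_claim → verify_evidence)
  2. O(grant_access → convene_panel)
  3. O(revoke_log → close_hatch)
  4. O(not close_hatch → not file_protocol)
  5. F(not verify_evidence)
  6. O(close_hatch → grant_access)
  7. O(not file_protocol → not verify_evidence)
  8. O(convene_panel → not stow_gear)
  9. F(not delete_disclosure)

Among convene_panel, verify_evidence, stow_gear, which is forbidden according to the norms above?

Premise 5, F(not verify_evidence), is equivalent to O(verify_evidence).
Premise 7 is O(not file_protocol → not verify_evidence); contrapositively O(verify_evidence → file_protocol). Since O(verify_evidence) holds, K gives O(file_protocol).
Premise 4 is O(not close_hatch → not file_protocol); contrapositively O(file_protocol → close_hatch). Since O(file_protocol) holds, K gives O(close_hatch).
Premise 6 is O(close_hatch → grant_access); since O(close_hatch), deontic closure gives O(grant_access).
Premise 2 is O(grant_access → convene_panel); since O(grant_access), deontic closure gives O(convene_panel).
With premise 8, O(convene_panel → not stow_gear), the K-axiom yields O(not stow_gear).
So O(not stow_gear) holds, i.e. stow_gear is forbidden. None of the other listed options is forbidden under the premises.

stow_gear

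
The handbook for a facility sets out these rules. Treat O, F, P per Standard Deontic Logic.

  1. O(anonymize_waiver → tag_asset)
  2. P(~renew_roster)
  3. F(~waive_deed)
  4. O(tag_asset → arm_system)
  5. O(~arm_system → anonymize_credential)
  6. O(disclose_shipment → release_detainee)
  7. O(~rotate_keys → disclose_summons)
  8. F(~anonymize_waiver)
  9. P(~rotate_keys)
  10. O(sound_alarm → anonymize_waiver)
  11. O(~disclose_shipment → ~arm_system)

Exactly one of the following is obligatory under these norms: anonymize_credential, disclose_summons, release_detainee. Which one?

release_detainee

Premise 8, F(~anonymize_waiver), is equivalent to O(anonymize_waiver).
With premise 1, O(anonymize_waiver → tag_asset), the K-axiom yields O(tag_asset).
Premise 4 is O(tag_asset → arm_system); since O(tag_asset), deontic closure gives O(arm_system).
The contrapositive of premise 11 (O(~disclose_shipment → ~arm_system)) is O(arm_system → disclose_shipment), and O(arm_system) is already established, so O(disclose_shipment).
With premise 6, O(disclose_shipment → release_detainee), the K-axiom yields O(release_detainee).
So O(release_detainee) holds — release_detainee is obligatory. None of the other listed options is made obligatory by any chain of premises.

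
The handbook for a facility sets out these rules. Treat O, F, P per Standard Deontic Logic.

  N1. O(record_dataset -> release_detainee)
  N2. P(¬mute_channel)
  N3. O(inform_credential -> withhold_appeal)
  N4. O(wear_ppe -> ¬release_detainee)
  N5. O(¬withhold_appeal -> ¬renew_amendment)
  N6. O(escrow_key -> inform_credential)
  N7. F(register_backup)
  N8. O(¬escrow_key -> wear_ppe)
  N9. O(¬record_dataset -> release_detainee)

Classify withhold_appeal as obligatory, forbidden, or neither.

Premises 9 and 1 are O(¬record_dataset -> release_detainee) and O(record_dataset -> release_detainee); every ideal world satisfies ¬record_dataset or record_dataset, so in either case release_detainee holds — hence O(release_detainee).
Premise 4, O(wear_ppe -> ¬release_detainee), contraposes to O(release_detainee -> ¬wear_ppe); with O(release_detainee) we get O(¬wear_ppe).
Premise 8, O(¬escrow_key -> wear_ppe), contraposes to O(¬wear_ppe -> escrow_key); with O(¬wear_ppe) we get O(escrow_key).
Premise 6 is O(escrow_key -> inform_credential); since O(escrow_key), deontic closure gives O(inform_credential).
Premise 3 is O(inform_credential -> withhold_appeal); since O(inform_credential), deontic closure gives O(withhold_appeal).
Premises 2, 5, 7 do not contribute to this derivation.
Hence withhold_appeal is obligatory.

Obligatory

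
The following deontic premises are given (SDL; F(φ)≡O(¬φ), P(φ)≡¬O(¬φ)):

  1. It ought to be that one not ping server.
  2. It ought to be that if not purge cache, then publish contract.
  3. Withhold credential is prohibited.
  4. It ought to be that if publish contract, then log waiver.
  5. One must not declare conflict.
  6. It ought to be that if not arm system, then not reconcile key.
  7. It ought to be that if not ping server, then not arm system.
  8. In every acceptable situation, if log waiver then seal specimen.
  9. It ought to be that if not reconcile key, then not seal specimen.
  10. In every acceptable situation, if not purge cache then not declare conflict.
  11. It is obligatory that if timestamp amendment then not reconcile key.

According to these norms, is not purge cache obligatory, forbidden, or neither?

From premise 1 we have O(¬ping_server).
Applying K to premise 7 (O(¬ping_server → ¬arm_system)) and O(¬ping_server) yields O(¬arm_system).
From O(¬arm_system) and premise 6, O(¬arm_system → ¬reconcile_key), we obtain O(¬reconcile_key).
Premise 9 is O(¬reconcile_key → ¬seal_specimen); since O(¬reconcile_key), deontic closure gives O(¬seal_specimen).
Premise 8, O(log_waiver → seal_specimen), contraposes to O(¬seal_specimen → ¬log_waiver); with O(¬seal_specimen) we get O(¬log_waiver).
Premise 4 is O(publish_contract → log_waiver); contrapositively O(¬log_waiver → ¬publish_contract). Since O(¬log_waiver) holds, K gives O(¬publish_contract).
Premise 2 is O(¬purge_cache → publish_contract); contrapositively O(¬publish_contract → purge_cache). Since O(¬publish_contract) holds, K gives O(purge_cache).
Premises 3, 5, 10, 11 do not contribute to this derivation.
Thus O(purge_cache), which is F(¬purge_cache): ¬purge_cache is forbidden.

Forbidden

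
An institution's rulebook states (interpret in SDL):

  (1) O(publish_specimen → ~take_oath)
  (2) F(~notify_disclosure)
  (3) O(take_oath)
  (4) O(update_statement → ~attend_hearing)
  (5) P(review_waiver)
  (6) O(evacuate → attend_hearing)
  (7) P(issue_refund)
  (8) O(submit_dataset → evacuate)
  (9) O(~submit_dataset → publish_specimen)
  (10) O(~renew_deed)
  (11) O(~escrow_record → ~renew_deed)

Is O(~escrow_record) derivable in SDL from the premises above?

No

Premise 11 is O(~escrow_record → ~renew_deed); even if O(~renew_deed) held, inferring O(~escrow_record) would be affirming the consequent — invalid.
No other premise forces O(~escrow_record). An ideal world satisfying every premise can still have ~escrow_record false, so O(~escrow_record) is not derivable.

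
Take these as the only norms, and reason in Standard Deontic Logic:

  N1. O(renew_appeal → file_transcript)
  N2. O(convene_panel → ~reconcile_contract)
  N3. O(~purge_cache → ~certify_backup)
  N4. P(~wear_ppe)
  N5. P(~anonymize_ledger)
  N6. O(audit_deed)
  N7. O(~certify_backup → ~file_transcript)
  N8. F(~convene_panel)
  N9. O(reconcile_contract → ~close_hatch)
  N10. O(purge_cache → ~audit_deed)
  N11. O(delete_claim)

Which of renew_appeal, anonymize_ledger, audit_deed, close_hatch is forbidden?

Premise 6 gives O(audit_deed).
Premise 10, O(purge_cache → ~audit_deed), contraposes to O(audit_deed → ~purge_cache); with O(audit_deed) we get O(~purge_cache).
Applying K to premise 3 (O(~purge_cache → ~certify_backup)) and O(~purge_cache) yields O(~certify_backup).
Applying K to premise 7 (O(~certify_backup → ~file_transcript)) and O(~certify_backup) yields O(~file_transcript).
The contrapositive of premise 1 (O(renew_appeal → file_transcript)) is O(~file_transcript → ~renew_appeal), and O(~file_transcript) is already established, so O(~renew_appeal).
So O(~renew_appeal) holds, i.e. renew_appeal is forbidden. None of the other listed options is forbidden under the premises.

renew_appeal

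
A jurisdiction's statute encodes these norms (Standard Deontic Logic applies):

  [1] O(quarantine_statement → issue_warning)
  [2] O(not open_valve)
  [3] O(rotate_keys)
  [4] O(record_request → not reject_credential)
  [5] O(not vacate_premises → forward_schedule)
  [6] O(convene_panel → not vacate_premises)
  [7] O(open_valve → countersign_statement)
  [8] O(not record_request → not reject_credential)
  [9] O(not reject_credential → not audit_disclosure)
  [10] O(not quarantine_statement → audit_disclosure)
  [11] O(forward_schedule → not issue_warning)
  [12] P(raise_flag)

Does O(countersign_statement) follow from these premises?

No

Premise 7 is O(open_valve → countersign_statement), but O(open_valve) is not derivable from the premises, so it does not yield O(countersign_statement).
No other premise forces O(countersign_statement). An ideal world satisfying every premise can still have countersign_statement false, so O(countersign_statement) is not derivable.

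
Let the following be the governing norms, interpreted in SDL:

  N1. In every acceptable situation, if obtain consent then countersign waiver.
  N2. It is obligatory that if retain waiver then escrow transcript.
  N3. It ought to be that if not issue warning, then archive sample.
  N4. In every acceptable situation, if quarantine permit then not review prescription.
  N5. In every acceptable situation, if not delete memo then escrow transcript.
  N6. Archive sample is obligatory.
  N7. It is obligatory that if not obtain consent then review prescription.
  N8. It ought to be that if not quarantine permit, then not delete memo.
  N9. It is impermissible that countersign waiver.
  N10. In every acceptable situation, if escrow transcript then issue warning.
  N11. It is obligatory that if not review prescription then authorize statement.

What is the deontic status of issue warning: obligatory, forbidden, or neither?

Obligatory

F(countersign_waiver) at premise 9 means O(¬countersign_waiver).
Premise 1 is O(obtain_consent → countersign_waiver); contrapositively O(¬countersign_waiver → ¬obtain_consent). Since O(¬countersign_waiver) holds, K gives O(¬obtain_consent).
Applying K to premise 7 (O(¬obtain_consent → review_prescription)) and O(¬obtain_consent) yields O(review_prescription).
Premise 4, O(quarantine_permit → ¬review_prescription), contraposes to O(review_prescription → ¬quarantine_permit); with O(review_prescription) we get O(¬quarantine_permit).
From O(¬quarantine_permit) and premise 8, O(¬quarantine_permit → ¬delete_memo), we obtain O(¬delete_memo).
From O(¬delete_memo) and premise 5, O(¬delete_memo → escrow_transcript), we obtain O(escrow_transcript).
From O(escrow_transcript) and premise 10, O(escrow_transcript → issue_warning), we obtain O(issue_warning).
Premises 2, 3, 6, 11 do not contribute to this derivation.
Hence issue_warning is obligatory.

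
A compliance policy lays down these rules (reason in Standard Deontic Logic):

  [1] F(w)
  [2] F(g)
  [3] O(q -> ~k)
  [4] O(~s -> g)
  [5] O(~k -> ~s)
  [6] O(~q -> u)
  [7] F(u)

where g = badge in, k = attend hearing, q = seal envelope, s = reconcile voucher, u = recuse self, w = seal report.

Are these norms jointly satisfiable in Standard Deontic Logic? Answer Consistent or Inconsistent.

Inconsistent

Premise 2 is F(g), i.e. O(~g).
The contrapositive of premise 4 (O(~s -> g)) is O(~g -> s), and O(~g) is already established, so O(s).
Premise 5 is O(~k -> ~s); contrapositively O(s -> k). Since O(s) holds, K gives O(k).
Premise 3 is O(q -> ~k); contrapositively O(k -> ~q). Since O(k) holds, K gives O(~q).
With premise 6, O(~q -> u), the K-axiom yields O(u).
Yet premise 7 is F(u), i.e. O(~u).
We now have both O(u) and O(~u) — u is simultaneously obligatory and forbidden, violating the D-axiom.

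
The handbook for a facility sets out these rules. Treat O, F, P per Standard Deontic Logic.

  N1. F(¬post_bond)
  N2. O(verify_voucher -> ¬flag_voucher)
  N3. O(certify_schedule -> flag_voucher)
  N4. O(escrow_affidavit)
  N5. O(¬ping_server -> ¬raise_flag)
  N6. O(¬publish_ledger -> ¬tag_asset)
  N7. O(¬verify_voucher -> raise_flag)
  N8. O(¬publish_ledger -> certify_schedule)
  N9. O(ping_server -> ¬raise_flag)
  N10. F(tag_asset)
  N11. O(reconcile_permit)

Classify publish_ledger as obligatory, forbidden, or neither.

Premises 9 and 5 are O(ping_server -> ¬raise_flag) and O(¬ping_server -> ¬raise_flag); every ideal world satisfies ping_server or ¬ping_server, so in either case ¬raise_flag holds — hence O(¬raise_flag).
Premise 7 is O(¬verify_voucher -> raise_flag); contrapositively O(¬raise_flag -> verify_voucher). Since O(¬raise_flag) holds, K gives O(verify_voucher).
Applying K to premise 2 (O(verify_voucher -> ¬flag_voucher)) and O(verify_voucher) yields O(¬flag_voucher).
Premise 3, O(certify_schedule -> flag_voucher), contraposes to O(¬flag_voucher -> ¬certify_schedule); with O(¬flag_voucher) we get O(¬certify_schedule).
The contrapositive of premise 8 (O(¬publish_ledger -> certify_schedule)) is O(¬certify_schedule -> publish_ledger), and O(¬certify_schedule) is already established, so O(publish_ledger).
Premises 1, 4, 6, 10, 11 do not contribute to this derivation.
Hence publish_ledger is obligatory.

Obligatory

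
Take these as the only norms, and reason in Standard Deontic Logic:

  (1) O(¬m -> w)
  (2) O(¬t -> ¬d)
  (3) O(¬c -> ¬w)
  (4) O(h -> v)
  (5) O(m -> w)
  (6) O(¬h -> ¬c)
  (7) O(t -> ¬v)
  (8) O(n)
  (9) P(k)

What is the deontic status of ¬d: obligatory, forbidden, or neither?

Premises 5 and 1 are O(m -> w) and O(¬m -> w); every ideal world satisfies m or ¬m, so in either case w holds — hence O(w).
Premise 3 is O(¬c -> ¬w); contrapositively O(w -> c). Since O(w) holds, K gives O(c).
The contrapositive of premise 6 (O(¬h -> ¬c)) is O(c -> h), and O(c) is already established, so O(h).
Premise 4 is O(h -> v); since O(h), deontic closure gives O(v).
Premise 7 is O(t -> ¬v); contrapositively O(v -> ¬t). Since O(v) holds, K gives O(¬t).
Premise 2 is O(¬t -> ¬d); since O(¬t), deontic closure gives O(¬d).
Premises 8, 9 do not contribute to this derivation.
Hence ¬d is obligatory.

Obligatory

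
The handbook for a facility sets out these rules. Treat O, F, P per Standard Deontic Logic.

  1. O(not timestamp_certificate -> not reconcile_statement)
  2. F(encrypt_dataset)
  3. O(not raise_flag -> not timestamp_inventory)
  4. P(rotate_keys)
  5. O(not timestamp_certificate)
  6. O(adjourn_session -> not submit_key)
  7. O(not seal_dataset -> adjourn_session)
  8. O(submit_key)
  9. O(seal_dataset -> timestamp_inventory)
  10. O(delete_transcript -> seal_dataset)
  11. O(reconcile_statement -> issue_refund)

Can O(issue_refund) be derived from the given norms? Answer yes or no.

Premise 11 is O(reconcile_statement -> issue_refund), but O(reconcile_statement) is not derivable from the premises, so it does not yield O(issue_refund).
No other premise forces O(issue_refund). An ideal world satisfying every premise can still have issue_refund false, so O(issue_refund) is not derivable.

No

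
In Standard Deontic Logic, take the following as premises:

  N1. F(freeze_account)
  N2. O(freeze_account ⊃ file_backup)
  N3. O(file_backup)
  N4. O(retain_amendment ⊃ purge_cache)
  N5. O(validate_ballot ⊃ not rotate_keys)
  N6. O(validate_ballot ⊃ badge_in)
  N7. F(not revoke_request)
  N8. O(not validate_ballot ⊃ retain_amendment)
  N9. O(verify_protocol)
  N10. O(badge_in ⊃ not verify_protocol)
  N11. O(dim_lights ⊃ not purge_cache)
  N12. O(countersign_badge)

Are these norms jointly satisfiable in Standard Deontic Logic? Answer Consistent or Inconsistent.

Consistent

Premise 2 is O(freeze_account ⊃ file_backup); even if O(file_backup) held, inferring O(freeze_account) would be affirming the consequent — invalid.
So O(freeze_account) is not derivable, and the apparent clash with O(not freeze_account) does not arise.
A world satisfying every obligation exists (e.g. badge_in=false, countersign_badge=true, dim_lights=false, file_backup=true, freeze_account=false, purge_cache=true, retain_amendment=true, revoke_request=true, rotate_keys=false, validate_ballot=false, verify_protocol=true); no atom is both obligatory and forbidden, so the set is consistent.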